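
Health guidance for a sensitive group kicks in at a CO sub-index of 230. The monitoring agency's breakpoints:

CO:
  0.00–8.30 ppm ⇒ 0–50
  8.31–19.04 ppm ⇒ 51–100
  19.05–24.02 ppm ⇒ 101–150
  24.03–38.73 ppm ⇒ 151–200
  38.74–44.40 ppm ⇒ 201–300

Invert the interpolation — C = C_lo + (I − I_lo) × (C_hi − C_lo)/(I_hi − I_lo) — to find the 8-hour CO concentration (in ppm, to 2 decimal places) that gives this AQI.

AQI 230 lies in the 201–300 band, which corresponds to 38.74–44.40 ppm.
C = 38.74 + (230−201)×(44.40−38.74)/(300−201) = 38.74 + 29×5.66/99 ≈ 40.3980 ppm → 40.40 ppm to 2 dp.

40.40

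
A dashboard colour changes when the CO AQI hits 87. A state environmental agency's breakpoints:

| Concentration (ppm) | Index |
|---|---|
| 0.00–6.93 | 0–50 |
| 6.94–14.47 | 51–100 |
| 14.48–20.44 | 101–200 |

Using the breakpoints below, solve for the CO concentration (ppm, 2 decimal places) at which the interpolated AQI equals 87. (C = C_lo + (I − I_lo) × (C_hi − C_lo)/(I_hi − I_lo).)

12.47

AQI 87 lies in the 51–100 band, which corresponds to 6.94–14.47 ppm.
C = 6.94 + (87−51)×(14.47−6.94)/(100−51) = 6.94 + 36×7.53/49 ≈ 12.4722 ppm → 12.47 ppm to 2 dp.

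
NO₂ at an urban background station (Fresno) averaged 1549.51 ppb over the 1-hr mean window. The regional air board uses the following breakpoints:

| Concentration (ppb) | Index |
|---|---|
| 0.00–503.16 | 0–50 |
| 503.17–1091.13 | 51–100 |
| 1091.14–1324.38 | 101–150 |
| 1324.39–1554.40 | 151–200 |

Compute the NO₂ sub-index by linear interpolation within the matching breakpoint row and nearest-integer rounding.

199

NO₂: row 1324.39–1554.40 (AQI 151–200). (200−151)·(1549.51−1324.39)/(1554.40−1324.39) + 151 = 49·225.12/230.01 + 151 ≈ 198.96 → 199.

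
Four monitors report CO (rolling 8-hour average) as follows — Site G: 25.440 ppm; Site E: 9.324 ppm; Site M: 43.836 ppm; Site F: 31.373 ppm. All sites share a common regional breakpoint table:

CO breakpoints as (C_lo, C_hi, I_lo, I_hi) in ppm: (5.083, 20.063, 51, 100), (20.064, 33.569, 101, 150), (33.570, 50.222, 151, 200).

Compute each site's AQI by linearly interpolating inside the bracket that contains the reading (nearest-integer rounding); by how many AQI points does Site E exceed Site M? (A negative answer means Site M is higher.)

-116

Site G: row 20.064–33.569 (AQI 101–150). (150−101)·(25.440−20.064)/(33.569−20.064) + 101 = 49·5.376/13.505 + 101 ≈ 120.51 → 121.
Site E 9.324: bracket 5.083–20.063 → index 51–100; slope 49/14.980, offset 4.241.
AQI = 51 + 49/14.980·4.241 ≈ 64.87 ⇒ 65.
Site M: row 33.570–50.222 (AQI 151–200). (200−151)·(43.836−33.570)/(50.222−33.570) + 151 = 49·10.266/16.652 + 151 ≈ 181.21 → 181.
Site F: 31.373 lies in 20.064–33.569, so I_lo=101, I_hi=150, C_lo=20.064, C_hi=33.569.
(150−101)/(33.569−20.064) × (31.373−20.064) + 101 = 49/13.505 × 11.309 + 101 ≈ 142.03 → 142.
AQIs: Site G=121, Site E=65, Site M=181, Site F=142. Site E (65) − Site M (181) = -116.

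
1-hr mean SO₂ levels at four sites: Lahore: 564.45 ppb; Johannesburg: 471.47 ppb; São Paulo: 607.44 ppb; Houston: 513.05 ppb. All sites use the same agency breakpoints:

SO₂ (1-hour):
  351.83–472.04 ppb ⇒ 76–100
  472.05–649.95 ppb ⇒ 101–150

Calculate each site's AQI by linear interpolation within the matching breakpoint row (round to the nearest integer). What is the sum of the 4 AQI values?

476

Lahore: 564.45 ∈ [472.05, 649.95] ↔ index [101, 150].
101 + (564.45−472.05)·(150−101)/(649.95−472.05) = 101 + 92.40·49/177.90 ≈ 126.45, so AQI = 126.
Johannesburg: 471.47 ∈ [351.83, 472.04] ↔ index [76, 100].
76 + (471.47−351.83)·(100−76)/(472.04−351.83) = 76 + 119.64·24/120.21 ≈ 99.89, so AQI = 100.
São Paulo: 607.44 ∈ [472.05, 649.95] ↔ index [101, 150].
101 + (607.44−472.05)·(150−101)/(649.95−472.05) = 101 + 135.39·49/177.90 ≈ 138.29, so AQI = 138.
Houston 513.05: bracket 472.05–649.95 → index 101–150; slope 49/177.90, offset 41.00.
AQI = 101 + 49/177.90·41.00 ≈ 112.29 ⇒ 112.
AQIs: Lahore=126, Johannesburg=100, São Paulo=138, Houston=112. Sum = 126 + 100 + 138 + 112 = 476.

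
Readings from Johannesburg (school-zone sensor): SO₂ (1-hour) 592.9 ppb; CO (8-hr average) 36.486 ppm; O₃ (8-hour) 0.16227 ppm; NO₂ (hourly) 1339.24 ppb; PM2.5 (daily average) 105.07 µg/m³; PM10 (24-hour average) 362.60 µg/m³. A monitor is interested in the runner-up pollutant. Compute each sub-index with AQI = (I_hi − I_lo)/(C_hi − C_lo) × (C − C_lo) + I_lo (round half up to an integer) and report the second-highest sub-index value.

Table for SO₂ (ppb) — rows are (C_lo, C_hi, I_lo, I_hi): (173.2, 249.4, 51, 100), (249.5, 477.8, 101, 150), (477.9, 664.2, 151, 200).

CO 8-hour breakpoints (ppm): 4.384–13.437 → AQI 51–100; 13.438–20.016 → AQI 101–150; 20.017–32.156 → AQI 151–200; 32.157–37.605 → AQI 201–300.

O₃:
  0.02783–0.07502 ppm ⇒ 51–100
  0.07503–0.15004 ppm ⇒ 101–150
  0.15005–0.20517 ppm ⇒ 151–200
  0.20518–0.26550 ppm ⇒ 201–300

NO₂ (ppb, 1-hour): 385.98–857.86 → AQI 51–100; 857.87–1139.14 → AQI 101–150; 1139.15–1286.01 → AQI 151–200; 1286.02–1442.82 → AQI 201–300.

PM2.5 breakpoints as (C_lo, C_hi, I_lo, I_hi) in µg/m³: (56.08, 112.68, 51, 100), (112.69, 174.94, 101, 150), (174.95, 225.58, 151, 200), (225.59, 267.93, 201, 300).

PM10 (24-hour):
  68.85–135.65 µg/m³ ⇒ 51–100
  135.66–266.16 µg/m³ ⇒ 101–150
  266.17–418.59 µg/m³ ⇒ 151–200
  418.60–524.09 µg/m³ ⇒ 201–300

SO₂: 592.9 lies in 477.9–664.2, so I_lo=151, I_hi=200, C_lo=477.9, C_hi=664.2.
(200−151)/(664.2−477.9) × (592.9−477.9) + 151 = 49/186.3 × 115.0 + 151 ≈ 181.25 → 181.
CO 36.486: bracket 32.157–37.605 → index 201–300; slope 99/5.448, offset 4.329.
AQI = 201 + 99/5.448·4.329 ≈ 279.67 ⇒ 280.
O₃: 0.16227 lies in 0.15005–0.20517, so I_lo=151, I_hi=200, C_lo=0.15005, C_hi=0.20517.
(200−151)/(0.20517−0.15005) × (0.16227−0.15005) + 151 = 49/0.05512 × 0.01222 + 151 ≈ 161.86 → 162.
NO₂: 1339.24 lies in 1286.02–1442.82, so I_lo=201, I_hi=300, C_lo=1286.02, C_hi=1442.82.
(300−201)/(1442.82−1286.02) × (1339.24−1286.02) + 201 = 99/156.80 × 53.22 + 201 ≈ 234.60 → 235.
PM2.5: 105.07 lies in 56.08–112.68, so I_lo=51, I_hi=100, C_lo=56.08, C_hi=112.68.
(100−51)/(112.68−56.08) × (105.07−56.08) + 51 = 49/56.60 × 48.99 + 51 ≈ 93.41 → 93.
PM10 362.60: bracket 266.17–418.59 → index 151–200; slope 49/152.42, offset 96.43.
AQI = 151 + 49/152.42·96.43 ≈ 182.00 ⇒ 182.
Sub-indices: SO₂→181, CO→280, O₃→162, NO₂→235, PM2.5→93, PM10→182. Ranked high→low: 280, 235, 182, 181, 162, 93. Second-highest sub-index = 235.

235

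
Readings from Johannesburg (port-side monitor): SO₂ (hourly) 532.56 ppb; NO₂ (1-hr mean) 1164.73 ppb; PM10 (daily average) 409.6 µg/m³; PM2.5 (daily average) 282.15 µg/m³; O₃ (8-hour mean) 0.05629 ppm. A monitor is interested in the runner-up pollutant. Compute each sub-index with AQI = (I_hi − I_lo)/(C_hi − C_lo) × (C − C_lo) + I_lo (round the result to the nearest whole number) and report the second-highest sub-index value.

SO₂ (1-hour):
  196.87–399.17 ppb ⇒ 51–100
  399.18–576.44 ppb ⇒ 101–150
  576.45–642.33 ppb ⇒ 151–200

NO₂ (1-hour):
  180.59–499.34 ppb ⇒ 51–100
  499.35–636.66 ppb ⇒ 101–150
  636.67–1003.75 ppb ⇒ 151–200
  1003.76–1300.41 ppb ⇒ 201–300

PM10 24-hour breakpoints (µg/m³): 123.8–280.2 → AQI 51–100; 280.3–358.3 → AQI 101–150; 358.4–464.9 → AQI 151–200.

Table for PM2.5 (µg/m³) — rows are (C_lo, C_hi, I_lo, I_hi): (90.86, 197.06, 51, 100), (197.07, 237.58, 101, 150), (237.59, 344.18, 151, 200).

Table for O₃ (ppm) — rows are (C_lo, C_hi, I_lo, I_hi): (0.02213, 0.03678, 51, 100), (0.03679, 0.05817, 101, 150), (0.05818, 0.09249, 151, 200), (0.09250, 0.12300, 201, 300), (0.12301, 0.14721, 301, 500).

175

SO₂ 532.56: bracket 399.18–576.44 → index 101–150; slope 49/177.26, offset 133.38.
AQI = 101 + 49/177.26·133.38 ≈ 137.87 ⇒ 138.
NO₂: row 1003.76–1300.41 (AQI 201–300). (300−201)·(1164.73−1003.76)/(1300.41−1003.76) + 201 = 99·160.97/296.65 + 201 ≈ 254.72 → 255.
PM10: 409.6 ∈ [358.4, 464.9] ↔ index [151, 200].
151 + (409.6−358.4)·(200−151)/(464.9−358.4) = 151 + 51.2·49/106.5 ≈ 174.56, so AQI = 175.
PM2.5: 282.15 ∈ [237.59, 344.18] ↔ index [151, 200].
151 + (282.15−237.59)·(200−151)/(344.18−237.59) = 151 + 44.56·49/106.59 ≈ 171.48, so AQI = 171.
O₃: 0.05629 ∈ [0.03679, 0.05817] ↔ index [101, 150].
101 + (0.05629−0.03679)·(150−101)/(0.05817−0.03679) = 101 + 0.01950·49/0.02138 ≈ 145.69, so AQI = 146.
Sub-indices: SO₂→138, NO₂→255, PM10→175, PM2.5→171, O₃→146. Ranked high→low: 255, 175, 171, 146, 138. Second-highest sub-index = 175.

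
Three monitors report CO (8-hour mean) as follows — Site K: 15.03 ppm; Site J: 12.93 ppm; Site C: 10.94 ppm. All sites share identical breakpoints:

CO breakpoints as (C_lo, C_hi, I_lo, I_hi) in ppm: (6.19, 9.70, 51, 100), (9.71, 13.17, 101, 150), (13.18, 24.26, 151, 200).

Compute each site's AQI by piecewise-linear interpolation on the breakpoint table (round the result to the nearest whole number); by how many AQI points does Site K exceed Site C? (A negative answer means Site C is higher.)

41

Site K 15.03: bracket 13.18–24.26 → index 151–200; slope 49/11.08, offset 1.85.
AQI = 151 + 49/11.08·1.85 ≈ 159.18 ⇒ 159.
Site J: 12.93 ∈ [9.71, 13.17] ↔ index [101, 150].
101 + (12.93−9.71)·(150−101)/(13.17−9.71) = 101 + 3.22·49/3.46 ≈ 146.60, so AQI = 147.
Site C 10.94: bracket 9.71–13.17 → index 101–150; slope 49/3.46, offset 1.23.
AQI = 101 + 49/3.46·1.23 ≈ 118.42 ⇒ 118.
AQIs: Site K=159, Site J=147, Site C=118. Site K (159) − Site C (118) = 41.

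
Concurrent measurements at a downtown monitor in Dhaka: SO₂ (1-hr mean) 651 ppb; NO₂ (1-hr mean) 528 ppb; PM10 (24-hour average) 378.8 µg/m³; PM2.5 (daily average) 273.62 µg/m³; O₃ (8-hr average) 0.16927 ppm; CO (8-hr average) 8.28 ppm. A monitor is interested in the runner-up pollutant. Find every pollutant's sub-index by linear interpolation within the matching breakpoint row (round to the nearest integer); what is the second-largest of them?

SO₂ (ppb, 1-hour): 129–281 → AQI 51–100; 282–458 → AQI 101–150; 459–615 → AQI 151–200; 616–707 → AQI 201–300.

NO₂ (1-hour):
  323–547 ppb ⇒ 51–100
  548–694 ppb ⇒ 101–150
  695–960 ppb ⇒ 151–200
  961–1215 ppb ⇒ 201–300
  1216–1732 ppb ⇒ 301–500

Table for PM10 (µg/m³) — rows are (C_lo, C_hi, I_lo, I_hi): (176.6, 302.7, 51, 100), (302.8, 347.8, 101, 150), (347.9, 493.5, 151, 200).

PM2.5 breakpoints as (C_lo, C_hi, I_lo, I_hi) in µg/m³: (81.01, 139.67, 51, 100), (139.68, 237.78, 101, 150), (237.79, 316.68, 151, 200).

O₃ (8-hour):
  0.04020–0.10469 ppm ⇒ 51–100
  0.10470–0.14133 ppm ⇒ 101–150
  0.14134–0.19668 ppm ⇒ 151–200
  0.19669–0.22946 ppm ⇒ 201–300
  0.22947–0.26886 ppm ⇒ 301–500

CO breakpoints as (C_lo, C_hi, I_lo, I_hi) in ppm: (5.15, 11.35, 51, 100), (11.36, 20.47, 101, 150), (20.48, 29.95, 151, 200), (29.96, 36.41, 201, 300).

176

SO₂: row 616–707 (AQI 201–300). (300−201)·(651−616)/(707−616) + 201 = 99·35/91 + 201 ≈ 239.08 → 239.
NO₂ 528: bracket 323–547 → index 51–100; slope 49/224, offset 205.
AQI = 51 + 49/224·205 ≈ 95.84 ⇒ 96.
PM10: 378.8 lies in 347.9–493.5, so I_lo=151, I_hi=200, C_lo=347.9, C_hi=493.5.
(200−151)/(493.5−347.9) × (378.8−347.9) + 151 = 49/145.6 × 30.9 + 151 ≈ 161.40 → 161.
PM2.5: row 237.79–316.68 (AQI 151–200). (200−151)·(273.62−237.79)/(316.68−237.79) + 151 = 49·35.83/78.89 + 151 ≈ 173.25 → 173.
O₃: row 0.14134–0.19668 (AQI 151–200). (200−151)·(0.16927−0.14134)/(0.19668−0.14134) + 151 = 49·0.02793/0.05534 + 151 ≈ 175.73 → 176.
CO: row 5.15–11.35 (AQI 51–100). (100−51)·(8.28−5.15)/(11.35−5.15) + 51 = 49·3.13/6.20 + 51 ≈ 75.74 → 76.
Sub-indices: SO₂→239, NO₂→96, PM10→161, PM2.5→173, O₃→176, CO→76. Ranked high→low: 239, 176, 173, 161, 96, 76. Second-highest sub-index = 176.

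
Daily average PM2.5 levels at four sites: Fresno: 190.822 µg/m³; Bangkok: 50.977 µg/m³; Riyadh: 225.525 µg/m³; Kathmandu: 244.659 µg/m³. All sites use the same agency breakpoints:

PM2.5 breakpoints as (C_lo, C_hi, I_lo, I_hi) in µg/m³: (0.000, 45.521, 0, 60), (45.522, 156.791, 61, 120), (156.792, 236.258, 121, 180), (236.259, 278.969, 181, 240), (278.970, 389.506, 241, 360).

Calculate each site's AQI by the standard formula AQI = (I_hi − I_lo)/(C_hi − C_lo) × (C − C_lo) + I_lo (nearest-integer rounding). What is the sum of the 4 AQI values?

575

Fresno: 190.822 lies in 156.792–236.258, so I_lo=121, I_hi=180, C_lo=156.792, C_hi=236.258.
(180−121)/(236.258−156.792) × (190.822−156.792) + 121 = 59/79.466 × 34.030 + 121 ≈ 146.27 → 146.
Bangkok: row 45.522–156.791 (AQI 61–120). (120−61)·(50.977−45.522)/(156.791−45.522) + 61 = 59·5.455/111.269 + 61 ≈ 63.89 → 64.
Riyadh 225.525: bracket 156.792–236.258 → index 121–180; slope 59/79.466, offset 68.733.
AQI = 121 + 59/79.466·68.733 ≈ 172.03 ⇒ 172.
Kathmandu: 244.659 lies in 236.259–278.969, so I_lo=181, I_hi=240, C_lo=236.259, C_hi=278.969.
(240−181)/(278.969−236.259) × (244.659−236.259) + 181 = 59/42.710 × 8.400 + 181 ≈ 192.60 → 193.
AQIs: Fresno=146, Bangkok=64, Riyadh=172, Kathmandu=193. Sum = 146 + 64 + 172 + 193 = 575.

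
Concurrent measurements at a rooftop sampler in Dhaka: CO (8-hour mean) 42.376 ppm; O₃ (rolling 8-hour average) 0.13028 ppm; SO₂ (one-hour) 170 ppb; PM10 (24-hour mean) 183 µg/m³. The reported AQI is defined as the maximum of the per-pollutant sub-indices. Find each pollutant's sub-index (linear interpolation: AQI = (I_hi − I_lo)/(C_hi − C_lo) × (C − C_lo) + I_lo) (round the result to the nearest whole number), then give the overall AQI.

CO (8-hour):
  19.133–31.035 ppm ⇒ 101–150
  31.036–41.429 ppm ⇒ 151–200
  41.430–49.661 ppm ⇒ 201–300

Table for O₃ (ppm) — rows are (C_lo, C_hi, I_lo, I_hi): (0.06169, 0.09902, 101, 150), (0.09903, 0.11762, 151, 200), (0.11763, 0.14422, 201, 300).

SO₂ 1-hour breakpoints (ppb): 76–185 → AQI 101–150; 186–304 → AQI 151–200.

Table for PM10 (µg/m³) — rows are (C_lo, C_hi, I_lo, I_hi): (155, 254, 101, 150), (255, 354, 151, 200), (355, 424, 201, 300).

248

CO 42.376: bracket 41.430–49.661 → index 201–300; slope 99/8.231, offset 0.946.
AQI = 201 + 99/8.231·0.946 ≈ 212.38 ⇒ 212.
O₃: row 0.11763–0.14422 (AQI 201–300). (300−201)·(0.13028−0.11763)/(0.14422−0.11763) + 201 = 99·0.01265/0.02659 + 201 ≈ 248.10 → 248.
SO₂: 170 lies in 76–185, so I_lo=101, I_hi=150, C_lo=76, C_hi=185.
(150−101)/(185−76) × (170−76) + 101 = 49/109 × 94 + 101 ≈ 143.26 → 143.
PM10: row 155–254 (AQI 101–150). (150−101)·(183−155)/(254−155) + 101 = 49·28/99 + 101 ≈ 114.86 → 115.
Sub-indices: CO→212, O₃→248, SO₂→143, PM10→115. Overall AQI = max = 248; dominant pollutant is O₃.
AQI 248: Very Unhealthy.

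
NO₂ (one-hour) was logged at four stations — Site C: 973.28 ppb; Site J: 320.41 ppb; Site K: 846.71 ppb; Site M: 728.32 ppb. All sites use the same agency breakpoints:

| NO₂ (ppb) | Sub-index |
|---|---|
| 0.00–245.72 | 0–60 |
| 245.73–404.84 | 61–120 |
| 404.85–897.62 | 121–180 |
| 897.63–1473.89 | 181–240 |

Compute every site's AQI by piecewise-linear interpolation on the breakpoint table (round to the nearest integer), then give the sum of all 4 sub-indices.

612

Site C: 973.28 ∈ [897.63, 1473.89] ↔ index [181, 240].
181 + (973.28−897.63)·(240−181)/(1473.89−897.63) = 181 + 75.65·59/576.26 ≈ 188.75, so AQI = 189.
Site J: row 245.73–404.84 (AQI 61–120). (120−61)·(320.41−245.73)/(404.84−245.73) + 61 = 59·74.68/159.11 + 61 ≈ 88.69 → 89.
Site K 846.71: bracket 404.85–897.62 → index 121–180; slope 59/492.77, offset 441.86.
AQI = 121 + 59/492.77·441.86 ≈ 173.90 ⇒ 174.
Site M 728.32: bracket 404.85–897.62 → index 121–180; slope 59/492.77, offset 323.47.
AQI = 121 + 59/492.77·323.47 ≈ 159.73 ⇒ 160.
AQIs: Site C=189, Site J=89, Site K=174, Site M=160. Sum = 189 + 89 + 174 + 160 = 612.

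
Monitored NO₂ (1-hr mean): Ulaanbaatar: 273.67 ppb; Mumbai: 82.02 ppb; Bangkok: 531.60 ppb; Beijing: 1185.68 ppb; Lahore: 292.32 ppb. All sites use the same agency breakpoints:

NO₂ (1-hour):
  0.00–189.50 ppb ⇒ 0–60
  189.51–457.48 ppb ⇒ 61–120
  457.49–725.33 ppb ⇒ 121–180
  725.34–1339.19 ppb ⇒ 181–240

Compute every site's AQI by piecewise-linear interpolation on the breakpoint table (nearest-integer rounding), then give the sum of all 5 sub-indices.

Ulaanbaatar 273.67: bracket 189.51–457.48 → index 61–120; slope 59/267.97, offset 84.16.
AQI = 61 + 59/267.97·84.16 ≈ 79.53 ⇒ 80.
Mumbai 82.02: bracket 0.00–189.50 → index 0–60; slope 60/189.50, offset 82.02.
AQI = 0 + 60/189.50·82.02 ≈ 25.97 ⇒ 26.
Bangkok 531.60: bracket 457.49–725.33 → index 121–180; slope 59/267.84, offset 74.11.
AQI = 121 + 59/267.84·74.11 ≈ 137.33 ⇒ 137.
Beijing: 1185.68 ∈ [725.34, 1339.19] ↔ index [181, 240].
181 + (1185.68−725.34)·(240−181)/(1339.19−725.34) = 181 + 460.34·59/613.85 ≈ 225.25, so AQI = 225.
Lahore: 292.32 lies in 189.51–457.48, so I_lo=61, I_hi=120, C_lo=189.51, C_hi=457.48.
(120−61)/(457.48−189.51) × (292.32−189.51) + 61 = 59/267.97 × 102.81 + 61 ≈ 83.64 → 84.
AQIs: Ulaanbaatar=80, Mumbai=26, Bangkok=137, Beijing=225, Lahore=84. Sum = 80 + 26 + 137 + 225 + 84 = 552.

552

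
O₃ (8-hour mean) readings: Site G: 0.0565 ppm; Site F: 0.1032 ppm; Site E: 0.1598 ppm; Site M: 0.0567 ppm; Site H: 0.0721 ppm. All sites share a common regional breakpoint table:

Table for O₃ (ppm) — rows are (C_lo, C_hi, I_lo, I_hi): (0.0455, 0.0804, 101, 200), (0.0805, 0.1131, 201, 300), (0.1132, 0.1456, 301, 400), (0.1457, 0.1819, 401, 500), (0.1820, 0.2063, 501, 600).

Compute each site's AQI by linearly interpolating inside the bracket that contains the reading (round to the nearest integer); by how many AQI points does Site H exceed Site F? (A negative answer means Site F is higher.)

-94

Site G: 0.0565 ∈ [0.0455, 0.0804] ↔ index [101, 200].
101 + (0.0565−0.0455)·(200−101)/(0.0804−0.0455) = 101 + 0.0110·99/0.0349 ≈ 132.20, so AQI = 132.
Site F: 0.1032 lies in 0.0805–0.1131, so I_lo=201, I_hi=300, C_lo=0.0805, C_hi=0.1131.
(300−201)/(0.1131−0.0805) × (0.1032−0.0805) + 201 = 99/0.0326 × 0.0227 + 201 ≈ 269.94 → 270.
Site E: 0.1598 lies in 0.1457–0.1819, so I_lo=401, I_hi=500, C_lo=0.1457, C_hi=0.1819.
(500−401)/(0.1819−0.1457) × (0.1598−0.1457) + 401 = 99/0.0362 × 0.0141 + 401 ≈ 439.56 → 440.
Site M: 0.0567 lies in 0.0455–0.0804, so I_lo=101, I_hi=200, C_lo=0.0455, C_hi=0.0804.
(200−101)/(0.0804−0.0455) × (0.0567−0.0455) + 101 = 99/0.0349 × 0.0112 + 101 ≈ 132.77 → 133.
Site H 0.0721: bracket 0.0455–0.0804 → index 101–200; slope 99/0.0349, offset 0.0266.
AQI = 101 + 99/0.0349·0.0266 ≈ 176.46 ⇒ 176.
AQIs: Site G=132, Site F=270, Site E=440, Site M=133, Site H=176. Site H (176) − Site F (270) = -94.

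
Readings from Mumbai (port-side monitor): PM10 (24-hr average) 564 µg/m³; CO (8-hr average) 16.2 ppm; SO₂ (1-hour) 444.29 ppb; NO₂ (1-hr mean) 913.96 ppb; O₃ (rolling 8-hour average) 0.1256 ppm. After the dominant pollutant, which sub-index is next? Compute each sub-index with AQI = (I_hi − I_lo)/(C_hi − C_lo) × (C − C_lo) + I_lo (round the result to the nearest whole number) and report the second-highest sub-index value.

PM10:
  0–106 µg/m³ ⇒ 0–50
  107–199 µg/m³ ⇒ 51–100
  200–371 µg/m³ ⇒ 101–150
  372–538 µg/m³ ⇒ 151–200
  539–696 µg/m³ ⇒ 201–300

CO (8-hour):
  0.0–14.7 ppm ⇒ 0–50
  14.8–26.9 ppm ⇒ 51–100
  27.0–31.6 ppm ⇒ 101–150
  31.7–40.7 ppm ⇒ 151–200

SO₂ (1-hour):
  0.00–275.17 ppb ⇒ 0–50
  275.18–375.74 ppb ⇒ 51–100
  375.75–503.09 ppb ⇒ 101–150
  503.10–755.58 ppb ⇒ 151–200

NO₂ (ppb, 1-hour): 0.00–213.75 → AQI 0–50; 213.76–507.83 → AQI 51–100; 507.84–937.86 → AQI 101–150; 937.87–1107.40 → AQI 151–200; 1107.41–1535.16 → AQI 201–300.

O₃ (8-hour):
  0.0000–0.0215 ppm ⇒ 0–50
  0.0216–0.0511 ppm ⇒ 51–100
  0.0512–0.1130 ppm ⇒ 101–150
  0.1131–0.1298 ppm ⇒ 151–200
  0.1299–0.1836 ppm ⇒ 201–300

PM10: row 539–696 (AQI 201–300). (300−201)·(564−539)/(696−539) + 201 = 99·25/157 + 201 ≈ 216.76 → 217.
CO 16.2: bracket 14.8–26.9 → index 51–100; slope 49/12.1, offset 1.4.
AQI = 51 + 49/12.1·1.4 ≈ 56.67 ⇒ 57.
SO₂ 444.29: bracket 375.75–503.09 → index 101–150; slope 49/127.34, offset 68.54.
AQI = 101 + 49/127.34·68.54 ≈ 127.37 ⇒ 127.
NO₂: 913.96 lies in 507.84–937.86, so I_lo=101, I_hi=150, C_lo=507.84, C_hi=937.86.
(150−101)/(937.86−507.84) × (913.96−507.84) + 101 = 49/430.02 × 406.12 + 101 ≈ 147.28 → 147.
O₃: row 0.1131–0.1298 (AQI 151–200). (200−151)·(0.1256−0.1131)/(0.1298−0.1131) + 151 = 49·0.0125/0.0167 + 151 ≈ 187.68 → 188.
Sub-indices: PM10→217, CO→57, SO₂→127, NO₂→147, O₃→188. Ranked high→low: 217, 188, 147, 127, 57. Second-highest sub-index = 188.

188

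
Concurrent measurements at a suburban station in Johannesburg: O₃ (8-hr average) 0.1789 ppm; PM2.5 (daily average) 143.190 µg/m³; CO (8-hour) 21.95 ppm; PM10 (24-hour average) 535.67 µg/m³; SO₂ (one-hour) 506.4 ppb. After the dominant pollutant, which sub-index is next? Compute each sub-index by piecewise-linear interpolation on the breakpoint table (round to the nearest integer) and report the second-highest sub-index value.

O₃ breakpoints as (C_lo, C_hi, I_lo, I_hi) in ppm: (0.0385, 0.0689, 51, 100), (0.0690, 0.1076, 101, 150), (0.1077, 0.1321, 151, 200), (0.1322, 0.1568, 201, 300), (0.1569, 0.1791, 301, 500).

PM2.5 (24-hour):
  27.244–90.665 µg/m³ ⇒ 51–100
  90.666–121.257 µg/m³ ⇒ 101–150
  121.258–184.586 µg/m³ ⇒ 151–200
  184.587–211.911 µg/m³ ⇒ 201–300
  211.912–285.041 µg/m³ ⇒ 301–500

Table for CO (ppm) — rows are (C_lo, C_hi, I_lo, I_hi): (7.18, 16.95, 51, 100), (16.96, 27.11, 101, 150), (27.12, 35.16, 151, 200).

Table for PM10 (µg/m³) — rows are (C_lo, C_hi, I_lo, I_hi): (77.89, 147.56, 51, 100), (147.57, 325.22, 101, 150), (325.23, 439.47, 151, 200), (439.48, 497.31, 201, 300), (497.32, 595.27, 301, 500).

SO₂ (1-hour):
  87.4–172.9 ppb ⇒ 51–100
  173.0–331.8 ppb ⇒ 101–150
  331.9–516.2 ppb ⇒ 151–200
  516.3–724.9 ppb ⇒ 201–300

379

O₃: 0.1789 ∈ [0.1569, 0.1791] ↔ index [301, 500].
301 + (0.1789−0.1569)·(500−301)/(0.1791−0.1569) = 301 + 0.0220·199/0.0222 ≈ 498.21, so AQI = 498.
PM2.5: 143.190 ∈ [121.258, 184.586] ↔ index [151, 200].
151 + (143.190−121.258)·(200−151)/(184.586−121.258) = 151 + 21.932·49/63.328 ≈ 167.97, so AQI = 168.
CO: row 16.96–27.11 (AQI 101–150). (150−101)·(21.95−16.96)/(27.11−16.96) + 101 = 49·4.99/10.15 + 101 ≈ 125.09 → 125.
PM10: 535.67 ∈ [497.32, 595.27] ↔ index [301, 500].
301 + (535.67−497.32)·(500−301)/(595.27−497.32) = 301 + 38.35·199/97.95 ≈ 378.91, so AQI = 379.
SO₂: 506.4 ∈ [331.9, 516.2] ↔ index [151, 200].
151 + (506.4−331.9)·(200−151)/(516.2−331.9) = 151 + 174.5·49/184.3 ≈ 197.39, so AQI = 197.
Sub-indices: O₃→498, PM2.5→168, CO→125, PM10→379, SO₂→197. Ranked high→low: 498, 379, 197, 168, 125. Second-highest sub-index = 379.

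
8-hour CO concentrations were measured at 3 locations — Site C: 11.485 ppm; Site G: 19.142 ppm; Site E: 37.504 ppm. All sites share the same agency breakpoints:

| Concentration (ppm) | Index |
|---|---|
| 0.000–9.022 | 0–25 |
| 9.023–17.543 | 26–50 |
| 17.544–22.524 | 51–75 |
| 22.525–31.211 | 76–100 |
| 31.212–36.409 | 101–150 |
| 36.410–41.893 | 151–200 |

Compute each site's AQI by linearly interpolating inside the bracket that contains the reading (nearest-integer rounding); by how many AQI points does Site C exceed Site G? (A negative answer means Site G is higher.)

Site C 11.485: bracket 9.023–17.543 → index 26–50; slope 24/8.520, offset 2.462.
AQI = 26 + 24/8.520·2.462 ≈ 32.94 ⇒ 33.
Site G: row 17.544–22.524 (AQI 51–75). (75−51)·(19.142−17.544)/(22.524−17.544) + 51 = 24·1.598/4.980 + 51 ≈ 58.70 → 59.
Site E: 37.504 lies in 36.410–41.893, so I_lo=151, I_hi=200, C_lo=36.410, C_hi=41.893.
(200−151)/(41.893−36.410) × (37.504−36.410) + 151 = 49/5.483 × 1.094 + 151 ≈ 160.78 → 161.
AQIs: Site C=33, Site G=59, Site E=161. Site C (33) − Site G (59) = -26.

-26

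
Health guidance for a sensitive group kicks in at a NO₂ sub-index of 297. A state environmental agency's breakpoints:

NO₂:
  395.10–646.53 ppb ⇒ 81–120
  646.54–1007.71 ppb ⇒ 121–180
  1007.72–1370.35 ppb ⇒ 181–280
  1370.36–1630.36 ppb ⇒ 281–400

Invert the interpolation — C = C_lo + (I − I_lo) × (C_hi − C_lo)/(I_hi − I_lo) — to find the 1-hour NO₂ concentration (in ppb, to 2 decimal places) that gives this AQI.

AQI 297 lies in the 281–400 band, which corresponds to 1370.36–1630.36 ppb.
C = 1370.36 + (297−281)×(1630.36−1370.36)/(400−281) = 1370.36 + 16×260.00/119 ≈ 1405.3180 ppb → 1405.32 ppb to 2 dp.

1405.32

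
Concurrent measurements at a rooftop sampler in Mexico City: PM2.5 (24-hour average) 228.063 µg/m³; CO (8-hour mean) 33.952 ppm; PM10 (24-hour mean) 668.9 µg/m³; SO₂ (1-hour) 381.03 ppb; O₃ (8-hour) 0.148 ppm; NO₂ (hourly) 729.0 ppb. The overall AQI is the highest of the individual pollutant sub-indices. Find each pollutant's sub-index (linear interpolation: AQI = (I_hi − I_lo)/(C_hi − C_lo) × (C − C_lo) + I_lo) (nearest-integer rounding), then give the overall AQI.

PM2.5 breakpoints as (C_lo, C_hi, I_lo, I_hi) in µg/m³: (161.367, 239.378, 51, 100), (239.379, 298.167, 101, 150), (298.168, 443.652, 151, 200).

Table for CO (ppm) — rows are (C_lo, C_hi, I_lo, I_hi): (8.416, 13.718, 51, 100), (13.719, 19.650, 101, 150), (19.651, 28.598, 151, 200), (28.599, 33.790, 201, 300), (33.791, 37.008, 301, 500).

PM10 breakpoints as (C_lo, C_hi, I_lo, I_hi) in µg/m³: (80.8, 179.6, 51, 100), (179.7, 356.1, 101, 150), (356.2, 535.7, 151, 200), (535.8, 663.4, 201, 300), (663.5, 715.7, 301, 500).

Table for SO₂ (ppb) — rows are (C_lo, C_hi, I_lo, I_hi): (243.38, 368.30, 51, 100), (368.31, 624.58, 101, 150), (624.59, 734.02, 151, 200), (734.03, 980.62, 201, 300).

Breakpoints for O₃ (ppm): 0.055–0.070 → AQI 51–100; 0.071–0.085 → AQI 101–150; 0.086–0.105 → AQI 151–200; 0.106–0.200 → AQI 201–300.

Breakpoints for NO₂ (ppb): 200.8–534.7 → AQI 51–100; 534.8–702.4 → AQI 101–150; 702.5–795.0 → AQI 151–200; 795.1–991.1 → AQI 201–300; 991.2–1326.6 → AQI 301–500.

PM2.5: row 161.367–239.378 (AQI 51–100). (100−51)·(228.063−161.367)/(239.378−161.367) + 51 = 49·66.696/78.011 + 51 ≈ 92.89 → 93.
CO 33.952: bracket 33.791–37.008 → index 301–500; slope 199/3.217, offset 0.161.
AQI = 301 + 199/3.217·0.161 ≈ 310.96 ⇒ 311.
PM10 668.9: bracket 663.5–715.7 → index 301–500; slope 199/52.2, offset 5.4.
AQI = 301 + 199/52.2·5.4 ≈ 321.59 ⇒ 322.
SO₂: row 368.31–624.58 (AQI 101–150). (150−101)·(381.03−368.31)/(624.58−368.31) + 101 = 49·12.72/256.27 + 101 ≈ 103.43 → 103.
O₃: row 0.106–0.200 (AQI 201–300). (300−201)·(0.148−0.106)/(0.200−0.106) + 201 = 99·0.042/0.094 + 201 ≈ 245.23 → 245.
NO₂: 729.0 ∈ [702.5, 795.0] ↔ index [151, 200].
151 + (729.0−702.5)·(200−151)/(795.0−702.5) = 151 + 26.5·49/92.5 ≈ 165.04, so AQI = 165.
Sub-indices: PM2.5→93, CO→311, PM10→322, SO₂→103, O₃→245, NO₂→165. Overall AQI = max = 322; dominant pollutant is PM10.
AQI 322: Hazardous.

322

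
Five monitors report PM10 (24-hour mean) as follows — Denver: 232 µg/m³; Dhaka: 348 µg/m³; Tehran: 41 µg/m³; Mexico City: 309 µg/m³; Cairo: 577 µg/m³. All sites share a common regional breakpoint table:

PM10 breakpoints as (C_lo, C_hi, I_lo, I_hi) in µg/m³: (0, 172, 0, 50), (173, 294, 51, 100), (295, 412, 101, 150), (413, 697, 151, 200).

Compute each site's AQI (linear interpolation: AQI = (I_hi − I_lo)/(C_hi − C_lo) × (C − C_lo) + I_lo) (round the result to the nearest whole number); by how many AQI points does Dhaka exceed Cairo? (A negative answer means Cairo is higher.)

Denver: row 173–294 (AQI 51–100). (100−51)·(232−173)/(294−173) + 51 = 49·59/121 + 51 ≈ 74.89 → 75.
Dhaka: 348 lies in 295–412, so I_lo=101, I_hi=150, C_lo=295, C_hi=412.
(150−101)/(412−295) × (348−295) + 101 = 49/117 × 53 + 101 ≈ 123.20 → 123.
Tehran 41: bracket 0–172 → index 0–50; slope 50/172, offset 41.
AQI = 0 + 50/172·41 ≈ 11.92 ⇒ 12.
Mexico City: 309 lies in 295–412, so I_lo=101, I_hi=150, C_lo=295, C_hi=412.
(150−101)/(412−295) × (309−295) + 101 = 49/117 × 14 + 101 ≈ 106.86 → 107.
Cairo: row 413–697 (AQI 151–200). (200−151)·(577−413)/(697−413) + 151 = 49·164/284 + 151 ≈ 179.30 → 179.
AQIs: Denver=75, Dhaka=123, Tehran=12, Mexico City=107, Cairo=179. Dhaka (123) − Cairo (179) = -56.

-56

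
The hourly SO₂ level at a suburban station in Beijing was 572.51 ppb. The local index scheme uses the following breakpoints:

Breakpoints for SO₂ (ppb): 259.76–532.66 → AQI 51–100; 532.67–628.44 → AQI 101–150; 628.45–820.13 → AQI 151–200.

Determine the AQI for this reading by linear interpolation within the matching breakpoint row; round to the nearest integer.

121

SO₂: row 532.67–628.44 (AQI 101–150). (150−101)·(572.51−532.67)/(628.44−532.67) + 101 = 49·39.84/95.77 + 101 ≈ 121.38 → 121.
AQI 121 falls in the Unhealthy for Sensitive Groups category.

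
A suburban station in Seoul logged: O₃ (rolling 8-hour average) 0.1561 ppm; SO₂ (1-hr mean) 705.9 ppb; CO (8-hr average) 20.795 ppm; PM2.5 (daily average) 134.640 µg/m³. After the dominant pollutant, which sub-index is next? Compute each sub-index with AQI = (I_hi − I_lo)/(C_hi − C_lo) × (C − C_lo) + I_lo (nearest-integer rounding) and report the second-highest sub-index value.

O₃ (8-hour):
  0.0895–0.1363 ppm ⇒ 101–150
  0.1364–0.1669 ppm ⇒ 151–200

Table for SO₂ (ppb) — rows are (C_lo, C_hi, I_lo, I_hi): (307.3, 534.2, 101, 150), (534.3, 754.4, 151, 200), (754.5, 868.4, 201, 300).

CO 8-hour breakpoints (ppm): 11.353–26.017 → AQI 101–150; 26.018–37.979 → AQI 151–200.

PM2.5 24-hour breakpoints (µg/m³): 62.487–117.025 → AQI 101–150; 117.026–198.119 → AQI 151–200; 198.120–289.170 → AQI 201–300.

O₃ 0.1561: bracket 0.1364–0.1669 → index 151–200; slope 49/0.0305, offset 0.0197.
AQI = 151 + 49/0.0305·0.0197 ≈ 182.65 ⇒ 183.
SO₂: 705.9 lies in 534.3–754.4, so I_lo=151, I_hi=200, C_lo=534.3, C_hi=754.4.
(200−151)/(754.4−534.3) × (705.9−534.3) + 151 = 49/220.1 × 171.6 + 151 ≈ 189.20 → 189.
CO: 20.795 ∈ [11.353, 26.017] ↔ index [101, 150].
101 + (20.795−11.353)·(150−101)/(26.017−11.353) = 101 + 9.442·49/14.664 ≈ 132.55, so AQI = 133.
PM2.5: row 117.026–198.119 (AQI 151–200). (200−151)·(134.640−117.026)/(198.119−117.026) + 151 = 49·17.614/81.093 + 151 ≈ 161.64 → 162.
Sub-indices: O₃→183, SO₂→189, CO→133, PM2.5→162. Ranked high→low: 189, 183, 162, 133. Second-highest sub-index = 183.

183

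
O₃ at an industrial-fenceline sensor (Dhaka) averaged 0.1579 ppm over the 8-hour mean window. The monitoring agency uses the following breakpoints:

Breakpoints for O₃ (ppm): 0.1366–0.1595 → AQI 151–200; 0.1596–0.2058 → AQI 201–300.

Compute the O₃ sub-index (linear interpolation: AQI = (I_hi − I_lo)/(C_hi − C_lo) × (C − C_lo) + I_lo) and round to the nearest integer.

O₃: 0.1579 ∈ [0.1366, 0.1595] ↔ index [151, 200].
151 + (0.1579−0.1366)·(200−151)/(0.1595−0.1366) = 151 + 0.0213·49/0.0229 ≈ 196.58, so AQI = 197.
AQI 197 falls in the Unhealthy category.

197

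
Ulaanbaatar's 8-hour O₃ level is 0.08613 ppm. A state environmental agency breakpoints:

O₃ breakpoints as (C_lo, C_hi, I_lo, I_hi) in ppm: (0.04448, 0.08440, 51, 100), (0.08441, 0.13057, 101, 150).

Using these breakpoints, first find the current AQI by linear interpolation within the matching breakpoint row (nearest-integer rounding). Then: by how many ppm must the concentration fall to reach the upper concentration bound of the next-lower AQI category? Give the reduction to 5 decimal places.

0.00173

O₃: 0.08613 ∈ [0.08441, 0.13057] ↔ index [101, 150].
101 + (0.08613−0.08441)·(150−101)/(0.13057−0.08441) = 101 + 0.00172·49/0.04616 ≈ 102.83, so AQI = 103.
Current AQI 103 is in the Unhealthy for Sensitive Groups range (101–150). The next-lower category tops out at AQI 100, whose upper concentration bound is 0.08440 ppm.
Reduction needed = 0.08613 − 0.08440 = 0.00173 ppm.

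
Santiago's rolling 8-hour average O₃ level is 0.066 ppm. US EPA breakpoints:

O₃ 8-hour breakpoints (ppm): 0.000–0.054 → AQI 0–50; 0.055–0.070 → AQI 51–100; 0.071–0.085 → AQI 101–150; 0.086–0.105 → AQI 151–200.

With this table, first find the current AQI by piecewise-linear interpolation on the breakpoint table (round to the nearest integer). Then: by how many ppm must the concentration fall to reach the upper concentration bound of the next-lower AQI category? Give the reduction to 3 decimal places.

0.012

O₃: 0.066 lies in 0.055–0.070, so I_lo=51, I_hi=100, C_lo=0.055, C_hi=0.070.
(100−51)/(0.070−0.055) × (0.066−0.055) + 51 = 49/0.015 × 0.011 + 51 ≈ 86.93 → 87.
Current AQI 87 is in the Moderate range (51–100). The next-lower category tops out at AQI 50, whose upper concentration bound is 0.054 ppm.
Reduction needed = 0.066 − 0.054 = 0.012 ppm.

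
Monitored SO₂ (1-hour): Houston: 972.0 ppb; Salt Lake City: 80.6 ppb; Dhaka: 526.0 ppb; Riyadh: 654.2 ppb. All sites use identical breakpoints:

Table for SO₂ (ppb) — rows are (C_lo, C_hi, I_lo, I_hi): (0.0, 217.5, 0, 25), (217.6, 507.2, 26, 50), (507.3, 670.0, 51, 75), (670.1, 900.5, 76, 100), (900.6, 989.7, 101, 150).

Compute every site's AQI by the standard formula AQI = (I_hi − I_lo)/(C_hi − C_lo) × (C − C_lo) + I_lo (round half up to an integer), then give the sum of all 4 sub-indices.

Houston 972.0: bracket 900.6–989.7 → index 101–150; slope 49/89.1, offset 71.4.
AQI = 101 + 49/89.1·71.4 ≈ 140.27 ⇒ 140.
Salt Lake City: 80.6 lies in 0.0–217.5, so I_lo=0, I_hi=25, C_lo=0.0, C_hi=217.5.
(25−0)/(217.5−0.0) × (80.6−0.0) + 0 = 25/217.5 × 80.6 + 0 ≈ 9.26 → 9.
Dhaka: 526.0 ∈ [507.3, 670.0] ↔ index [51, 75].
51 + (526.0−507.3)·(75−51)/(670.0−507.3) = 51 + 18.7·24/162.7 ≈ 53.76, so AQI = 54.
Riyadh: row 507.3–670.0 (AQI 51–75). (75−51)·(654.2−507.3)/(670.0−507.3) + 51 = 24·146.9/162.7 + 51 ≈ 72.67 → 73.
AQIs: Houston=140, Salt Lake City=9, Dhaka=54, Riyadh=73. Sum = 140 + 9 + 54 + 73 = 276.

276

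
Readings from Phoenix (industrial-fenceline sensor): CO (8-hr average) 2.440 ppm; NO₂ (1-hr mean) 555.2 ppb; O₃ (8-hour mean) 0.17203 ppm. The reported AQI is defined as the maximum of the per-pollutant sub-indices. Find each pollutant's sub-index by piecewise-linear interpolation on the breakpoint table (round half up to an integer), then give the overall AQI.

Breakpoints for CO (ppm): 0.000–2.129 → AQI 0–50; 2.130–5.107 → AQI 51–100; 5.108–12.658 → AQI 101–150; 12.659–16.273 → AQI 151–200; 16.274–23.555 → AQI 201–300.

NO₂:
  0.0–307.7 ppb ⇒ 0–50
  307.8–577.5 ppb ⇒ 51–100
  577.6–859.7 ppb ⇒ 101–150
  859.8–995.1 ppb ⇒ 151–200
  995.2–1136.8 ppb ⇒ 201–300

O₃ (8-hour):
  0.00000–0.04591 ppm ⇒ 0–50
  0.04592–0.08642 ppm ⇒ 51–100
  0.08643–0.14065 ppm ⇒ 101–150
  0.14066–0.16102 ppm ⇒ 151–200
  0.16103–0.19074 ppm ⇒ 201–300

238

CO: row 2.130–5.107 (AQI 51–100). (100−51)·(2.440−2.130)/(5.107−2.130) + 51 = 49·0.310/2.977 + 51 ≈ 56.10 → 56.
NO₂: 555.2 lies in 307.8–577.5, so I_lo=51, I_hi=100, C_lo=307.8, C_hi=577.5.
(100−51)/(577.5−307.8) × (555.2−307.8) + 51 = 49/269.7 × 247.4 + 51 ≈ 95.95 → 96.
O₃: 0.17203 lies in 0.16103–0.19074, so I_lo=201, I_hi=300, C_lo=0.16103, C_hi=0.19074.
(300−201)/(0.19074−0.16103) × (0.17203−0.16103) + 201 = 99/0.02971 × 0.01100 + 201 ≈ 237.65 → 238.
Sub-indices: CO→56, NO₂→96, O₃→238. Overall AQI = max = 238; dominant pollutant is O₃.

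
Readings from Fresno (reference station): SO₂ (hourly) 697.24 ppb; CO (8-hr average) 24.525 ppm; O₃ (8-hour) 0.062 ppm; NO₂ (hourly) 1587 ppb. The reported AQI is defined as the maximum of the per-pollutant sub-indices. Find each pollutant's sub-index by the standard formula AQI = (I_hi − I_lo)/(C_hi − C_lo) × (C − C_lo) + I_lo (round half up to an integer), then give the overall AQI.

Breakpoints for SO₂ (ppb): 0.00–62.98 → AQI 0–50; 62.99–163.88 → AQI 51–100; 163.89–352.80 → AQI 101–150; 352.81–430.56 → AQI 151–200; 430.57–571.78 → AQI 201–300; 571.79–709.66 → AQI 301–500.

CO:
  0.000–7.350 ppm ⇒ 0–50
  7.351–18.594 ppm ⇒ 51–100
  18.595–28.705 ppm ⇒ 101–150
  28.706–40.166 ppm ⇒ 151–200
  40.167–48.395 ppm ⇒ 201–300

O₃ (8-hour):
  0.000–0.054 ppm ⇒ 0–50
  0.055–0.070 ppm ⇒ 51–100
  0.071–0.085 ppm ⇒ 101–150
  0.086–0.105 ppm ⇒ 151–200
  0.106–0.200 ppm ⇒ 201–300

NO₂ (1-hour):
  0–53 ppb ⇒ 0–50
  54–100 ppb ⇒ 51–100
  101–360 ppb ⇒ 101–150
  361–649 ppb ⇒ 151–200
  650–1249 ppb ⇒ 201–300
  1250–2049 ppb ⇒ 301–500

SO₂: 697.24 ∈ [571.79, 709.66] ↔ index [301, 500].
301 + (697.24−571.79)·(500−301)/(709.66−571.79) = 301 + 125.45·199/137.87 ≈ 482.07, so AQI = 482.
CO: 24.525 ∈ [18.595, 28.705] ↔ index [101, 150].
101 + (24.525−18.595)·(150−101)/(28.705−18.595) = 101 + 5.930·49/10.110 ≈ 129.74, so AQI = 130.
O₃: 0.062 lies in 0.055–0.070, so I_lo=51, I_hi=100, C_lo=0.055, C_hi=0.070.
(100−51)/(0.070−0.055) × (0.062−0.055) + 51 = 49/0.015 × 0.007 + 51 ≈ 73.87 → 74.
NO₂: 1587 ∈ [1250, 2049] ↔ index [301, 500].
301 + (1587−1250)·(500−301)/(2049−1250) = 301 + 337·199/799 ≈ 384.93, so AQI = 385.
Sub-indices: SO₂→482, CO→130, O₃→74, NO₂→385. Overall AQI = max = 482; dominant pollutant is SO₂.

482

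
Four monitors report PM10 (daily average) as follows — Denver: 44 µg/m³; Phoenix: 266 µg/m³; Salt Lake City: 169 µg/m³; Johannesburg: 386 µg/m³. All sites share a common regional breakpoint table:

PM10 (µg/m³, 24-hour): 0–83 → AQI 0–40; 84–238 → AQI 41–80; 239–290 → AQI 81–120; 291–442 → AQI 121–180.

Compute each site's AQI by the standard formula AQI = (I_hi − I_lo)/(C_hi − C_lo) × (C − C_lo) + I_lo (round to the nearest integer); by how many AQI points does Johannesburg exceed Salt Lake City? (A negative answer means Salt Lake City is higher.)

95

Denver: row 0–83 (AQI 0–40). (40−0)·(44−0)/(83−0) + 0 = 40·44/83 + 0 ≈ 21.20 → 21.
Phoenix: 266 lies in 239–290, so I_lo=81, I_hi=120, C_lo=239, C_hi=290.
(120−81)/(290−239) × (266−239) + 81 = 39/51 × 27 + 81 ≈ 101.65 → 102.
Salt Lake City: 169 lies in 84–238, so I_lo=41, I_hi=80, C_lo=84, C_hi=238.
(80−41)/(238−84) × (169−84) + 41 = 39/154 × 85 + 41 ≈ 62.53 → 63.
Johannesburg: 386 lies in 291–442, so I_lo=121, I_hi=180, C_lo=291, C_hi=442.
(180−121)/(442−291) × (386−291) + 121 = 59/151 × 95 + 121 ≈ 158.12 → 158.
AQIs: Denver=21, Phoenix=102, Salt Lake City=63, Johannesburg=158. Johannesburg (158) − Salt Lake City (63) = 95.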